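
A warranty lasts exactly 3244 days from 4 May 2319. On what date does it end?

March 21, 2328

+366 (one year; includes Feb 29, 2320) → May 4, 2320 (2878 left).
+365 (one year) → May 4, 2321 (2513 left).
+365 (one year) → May 4, 2322 (2148 left).
+365 (one year) → May 4, 2323 (1783 left).
+366 (one year; includes Feb 29, 2324) → May 4, 2324 (1417 left).
+365 (one year) → May 4, 2325 (1052 left).
+365 (one year) → May 4, 2326 (687 left).
+365 (one year) → May 4, 2327 (322 left).
May has 31 days: +28 → Jun 1, 2327 (294 left).
Jun has 30 days: +30 → Jul 1, 2327 (264 left).
Jul has 31 days: +31 → Aug 1, 2327 (233 left).
Aug has 31 days: +31 → Sep 1, 2327 (202 left).
Sep has 30 days: +30 → Oct 1, 2327 (172 left).
Oct has 31 days: +31 → Nov 1, 2327 (141 left).
Nov has 30 days: +30 → Dec 1, 2327 (111 left).
Dec has 31 days: +31 → Jan 1, 2328 (80 left).
Jan has 31 days: +31 → Feb 1, 2328 (49 left).
Feb has 29 days: +29 → Mar 1, 2328 (20 left).
+20 → Mar 21, 2328.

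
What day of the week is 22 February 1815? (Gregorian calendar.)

Wednesday

January 1, 1815 is a Sunday.
Jan 1, 1815 → Feb 1, 1815: 31 days (January has 31).
Feb 1, 1815 → Feb 22, 1815: 21 days.
Total: 52 days.
52 mod 7 = 3, so Sunday + 3 = Wednesday.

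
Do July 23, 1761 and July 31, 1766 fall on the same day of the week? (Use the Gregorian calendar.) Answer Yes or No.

Yes

From Jul 23, 1761 to Jul 31, 1766 is 1834 days.
1834 mod 7 = 0, so they are the same weekday.
(Jul 23, 1761 is a Thursday; Jul 31, 1766 is a Thursday.)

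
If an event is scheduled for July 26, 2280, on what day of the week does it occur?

Doomsday rule: the anchor day for the 2200s is Friday. For year 80: 80÷12 = 6 r 8, and 8÷4 = 2, so 6+8+2 = 16.
Friday + 16 ≡ Sunday — that's 2280's doomsday.
In July the doomsday date is Jul 11.
Jul 26 is 15 days after Jul 11; 15 mod 7 = 1, so Sunday + 1 = Monday.

Monday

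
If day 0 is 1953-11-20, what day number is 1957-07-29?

1347

Nov 20, 1953 → Nov 20, 1954: 365 days.
Nov 20, 1954 → Nov 20, 1955: 365 days.
Nov 20, 1955 → Nov 20, 1956: 366 days (Feb 29, 1956 is in that span).
Nov 20, 1956 → Dec 20, 1956: 30 days (November has 30).
Dec 20, 1956 → Jan 20, 1957: 31 days (December has 31).
Jan 20, 1957 → Feb 20, 1957: 31 days (January has 31).
Feb 20, 1957 → Mar 20, 1957: 28 days (February has 28).
Mar 20, 1957 → Apr 20, 1957: 31 days (March has 31).
Apr 20, 1957 → May 20, 1957: 30 days (April has 30).
May 20, 1957 → Jun 20, 1957: 31 days (May has 31).
Jun 20, 1957 → Jul 20, 1957: 30 days (June has 30).
Jul 20, 1957 → Jul 29, 1957: 9 days.
Total: 1347 days.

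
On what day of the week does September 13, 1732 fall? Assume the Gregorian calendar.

Saturday

Doomsday rule: the anchor day for the 1700s is Sunday. For year 32: 32÷12 = 2 r 8, and 8÷4 = 2, so 2+8+2 = 12.
Sunday + 12 ≡ Friday — that's 1732's doomsday.
In September the doomsday date is Sep 5.
Sep 13 is 8 days after Sep 5; 8 mod 7 = 1, so Friday + 1 = Saturday.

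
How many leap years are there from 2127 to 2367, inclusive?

58

Multiples of 4 in [2127,2367]: 60.
Of those, multiples of 100: 2 (not leap unless ÷400).
Multiples of 400: 0.
Leap years = 60 − 2 + 0 = 58.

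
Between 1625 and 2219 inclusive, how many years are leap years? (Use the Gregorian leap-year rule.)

Multiples of 4 in [1625,2219]: 148.
Of those, multiples of 100: 6 (not leap unless ÷400).
Multiples of 400: 1.
Leap years = 148 − 6 + 1 = 143.

143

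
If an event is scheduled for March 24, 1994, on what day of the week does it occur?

Doomsday rule: the anchor day for the 1900s is Wednesday. For year 94: 94÷12 = 7 r 10, and 10÷4 = 2, so 7+10+2 = 19.
Wednesday + 19 ≡ Monday — that's 1994's doomsday.
In March the doomsday date is Mar 14.
Mar 24 is 10 days after Mar 14; 10 mod 7 = 3, so Monday + 3 = Thursday.

Thursday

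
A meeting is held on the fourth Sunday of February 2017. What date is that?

February 1, 2017 is a Wednesday.
The first Sunday is therefore February 5 (4 days later).
The fourth Sunday is 5 + 3×7 = February 26.

February 26, 2017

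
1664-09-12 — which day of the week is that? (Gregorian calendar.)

Friday

Doomsday rule: the anchor day for the 1600s is Tuesday. For year 64: 64÷12 = 5 r 4, and 4÷4 = 1, so 5+4+1 = 10.
Tuesday + 10 ≡ Friday — that's 1664's doomsday.
In September the doomsday date is Sep 5.
Sep 12 is 7 days after Sep 5; 7 mod 7 = 0, so Friday + 0 = Friday.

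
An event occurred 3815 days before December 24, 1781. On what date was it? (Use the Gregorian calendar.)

July 15, 1771

−365 (one year) → Dec 24, 1780 (3450 left).
−366 (one year; includes Feb 29, 1780) → Dec 24, 1779 (3084 left).
−365 (one year) → Dec 24, 1778 (2719 left).
−365 (one year) → Dec 24, 1777 (2354 left).
−365 (one year) → Dec 24, 1776 (1989 left).
−366 (one year; includes Feb 29, 1776) → Dec 24, 1775 (1623 left).
−365 (one year) → Dec 24, 1774 (1258 left).
−365 (one year) → Dec 24, 1773 (893 left).
−365 (one year) → Dec 24, 1772 (528 left).
−366 (one year; includes Feb 29, 1772) → Dec 24, 1771 (162 left).
−24 → Nov 30, 1771 (end of Nov, 30 days; 138 left).
−30 → Oct 31, 1771 (end of Oct, 31 days; 108 left).
−31 → Sep 30, 1771 (end of Sep, 30 days; 77 left).
−30 → Aug 31, 1771 (end of Aug, 31 days; 47 left).
−31 → Jul 31, 1771 (end of Jul, 31 days; 16 left).
−16 → Jul 15, 1771.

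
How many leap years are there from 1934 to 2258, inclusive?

Multiples of 4 in [1934,2258]: 81.
Of those, multiples of 100: 3 (not leap unless ÷400).
Multiples of 400: 1.
Leap years = 81 − 3 + 1 = 79.

79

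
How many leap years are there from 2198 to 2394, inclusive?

Multiples of 4 in [2198,2394]: 49.
Of those, multiples of 100: 2 (not leap unless ÷400).
Multiples of 400: 0.
Leap years = 49 − 2 + 0 = 47.

47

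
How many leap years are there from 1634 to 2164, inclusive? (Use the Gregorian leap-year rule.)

129

Multiples of 4 in [1634,2164]: 133.
Of those, multiples of 100: 5 (not leap unless ÷400).
Multiples of 400: 1.
Leap years = 133 − 5 + 1 = 129.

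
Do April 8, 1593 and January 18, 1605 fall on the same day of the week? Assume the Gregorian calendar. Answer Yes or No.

From Apr 8, 1593 to Jan 18, 1605 is 4303 days.
4303 mod 7 = 5, so they are different weekdays.
(Apr 8, 1593 is a Thursday; Jan 18, 1605 is a Tuesday.)

No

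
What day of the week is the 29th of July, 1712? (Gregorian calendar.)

Doomsday rule: the anchor day for the 1700s is Sunday. For year 12: 12÷12 = 1 r 0, and 0÷4 = 0, so 1+0+0 = 1.
Sunday + 1 ≡ Monday — that's 1712's doomsday.
In July the doomsday date is Jul 11.
Jul 29 is 18 days after Jul 11; 18 mod 7 = 4, so Monday + 4 = Friday.

Friday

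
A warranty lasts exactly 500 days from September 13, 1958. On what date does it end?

+365 (one year) → Sep 13, 1959 (135 left).
Sep has 30 days: +18 → Oct 1, 1959 (117 left).
Oct has 31 days: +31 → Nov 1, 1959 (86 left).
Nov has 30 days: +30 → Dec 1, 1959 (56 left).
Dec has 31 days: +31 → Jan 1, 1960 (25 left).
+25 → Jan 26, 1960.

January 26, 1960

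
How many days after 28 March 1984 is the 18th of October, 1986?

934

Mar 28, 1984 → Mar 28, 1985: 365 days.
Mar 28, 1985 → Mar 28, 1986: 365 days.
Mar 28, 1986 → Apr 28, 1986: 31 days (March has 31).
Apr 28, 1986 → May 28, 1986: 30 days (April has 30).
May 28, 1986 → Jun 28, 1986: 31 days (May has 31).
Jun 28, 1986 → Jul 28, 1986: 30 days (June has 30).
Jul 28, 1986 → Aug 28, 1986: 31 days (July has 31).
Aug 28, 1986 → Sep 28, 1986: 31 days (August has 31).
Sep 28, 1986 → Oct 18, 1986: 20 days.
Total: 934 days.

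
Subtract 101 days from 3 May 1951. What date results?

January 22, 1951

−3 → Apr 30, 1951 (end of Apr, 30 days; 98 left).
−30 → Mar 31, 1951 (end of Mar, 31 days; 68 left).
−31 → Feb 28, 1951 (end of Feb, 28 days; 37 left).
−28 → Jan 31, 1951 (end of Jan, 31 days; 9 left).
−9 → Jan 22, 1951.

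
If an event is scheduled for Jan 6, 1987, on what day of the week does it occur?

January 1, 1987 is a Thursday.
Jan 1, 1987 → Jan 6, 1987: 5 days.
Total: 5 days.
5 mod 7 = 5, so Thursday + 5 = Tuesday.

Tuesday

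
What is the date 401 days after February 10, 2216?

+366 (one year; includes Feb 29, 2216) → Feb 10, 2217 (35 left).
Feb has 28 days: +19 → Mar 1, 2217 (16 left).
+16 → Mar 17, 2217.

March 17, 2217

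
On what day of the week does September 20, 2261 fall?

Friday

Doomsday rule: the anchor day for the 2200s is Friday. For year 61: 61÷12 = 5 r 1, and 1÷4 = 0, so 5+1+0 = 6.
Friday + 6 ≡ Thursday — that's 2261's doomsday.
In September the doomsday date is Sep 5.
Sep 20 is 15 days after Sep 5; 15 mod 7 = 1, so Thursday + 1 = Friday.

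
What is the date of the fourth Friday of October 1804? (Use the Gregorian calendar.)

October 26, 1804

October 1, 1804 is a Monday.
The first Friday is therefore October 5 (4 days later).
The fourth Friday is 5 + 3×7 = October 26.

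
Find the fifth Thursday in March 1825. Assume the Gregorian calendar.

March 31, 1825

March 1, 1825 is a Tuesday.
The first Thursday is therefore March 3 (2 days later).
The fifth Thursday is 3 + 4×7 = March 31.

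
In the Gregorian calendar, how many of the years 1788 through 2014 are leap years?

Multiples of 4 in [1788,2014]: 57.
Of those, multiples of 100: 3 (not leap unless ÷400).
Multiples of 400: 1.
Leap years = 57 − 3 + 1 = 55.

55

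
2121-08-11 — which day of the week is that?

Doomsday rule: the anchor day for the 2100s is Sunday. For year 21: 21÷12 = 1 r 9, and 9÷4 = 2, so 1+9+2 = 12.
Sunday + 12 ≡ Friday — that's 2121's doomsday.
In August the doomsday date is Aug 8.
Aug 11 is 3 days after Aug 8; 3 mod 7 = 3, so Friday + 3 = Monday.

Monday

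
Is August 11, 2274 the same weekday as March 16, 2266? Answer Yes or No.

No

From Mar 16, 2266 to Aug 11, 2274 is 3070 days.
3070 mod 7 = 4, so they are different weekdays.
(Mar 16, 2266 is a Friday; Aug 11, 2274 is a Tuesday.)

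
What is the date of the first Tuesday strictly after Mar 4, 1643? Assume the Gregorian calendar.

Mar 4, 1643 is a Wednesday.
From Wednesday to the next Tuesday is 6 days.
Mar 4, 1643 + 6 = Mar 10, 1643.

March 10, 1643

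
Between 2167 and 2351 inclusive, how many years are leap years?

44

Multiples of 4 in [2167,2351]: 46.
Of those, multiples of 100: 2 (not leap unless ÷400).
Multiples of 400: 0.
Leap years = 46 − 2 + 0 = 44.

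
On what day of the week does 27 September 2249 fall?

Doomsday rule: the anchor day for the 2200s is Friday. For year 49: 49÷12 = 4 r 1, and 1÷4 = 0, so 4+1+0 = 5.
Friday + 5 ≡ Wednesday — that's 2249's doomsday.
In September the doomsday date is Sep 5.
Sep 27 is 22 days after Sep 5; 22 mod 7 = 1, so Wednesday + 1 = Thursday.

Thursday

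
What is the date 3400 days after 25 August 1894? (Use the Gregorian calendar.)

December 17, 1903

+365 (one year) → Aug 25, 1895 (3035 left).
+366 (one year; includes Feb 29, 1896) → Aug 25, 1896 (2669 left).
+365 (one year) → Aug 25, 1897 (2304 left).
+365 (one year) → Aug 25, 1898 (1939 left).
+365 (one year) → Aug 25, 1899 (1574 left).
+365 (one year) → Aug 25, 1900 (1209 left).
+365 (one year) → Aug 25, 1901 (844 left).
+365 (one year) → Aug 25, 1902 (479 left).
+365 (one year) → Aug 25, 1903 (114 left).
Aug has 31 days: +7 → Sep 1, 1903 (107 left).
Sep has 30 days: +30 → Oct 1, 1903 (77 left).
Oct has 31 days: +31 → Nov 1, 1903 (46 left).
Nov has 30 days: +30 → Dec 1, 1903 (16 left).
+16 → Dec 17, 1903.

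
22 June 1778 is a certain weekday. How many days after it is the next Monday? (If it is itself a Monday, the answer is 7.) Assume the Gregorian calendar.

7

Jun 22, 1778 is a Monday.
From Monday to the next Monday is 7 days.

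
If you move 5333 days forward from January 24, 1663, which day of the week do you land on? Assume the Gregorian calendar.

Tuesday

First find the weekday of Jan 24, 1663. Doomsday rule: the anchor day for the 1600s is Tuesday. For year 63: 63÷12 = 5 r 3, and 3÷4 = 0, so 5+3+0 = 8.
Tuesday + 8 ≡ Wednesday — that's 1663's doomsday.
In January the doomsday date is Jan 3 (1663 is not a leap year).
Jan 24 is 21 days after Jan 3; 21 mod 7 = 0, so Wednesday + 0 = Wednesday.
5333 mod 7 = 6, so 5333 days after a Wednesday is Wednesday + 6 = Tuesday.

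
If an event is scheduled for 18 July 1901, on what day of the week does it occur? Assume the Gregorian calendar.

Thursday

Doomsday rule: the anchor day for the 1900s is Wednesday. For year 01: 1÷12 = 0 r 1, and 1÷4 = 0, so 0+1+0 = 1.
Wednesday + 1 ≡ Thursday — that's 1901's doomsday.
In July the doomsday date is Jul 11.
Jul 18 is 7 days after Jul 11; 7 mod 7 = 0, so Thursday + 0 = Thursday.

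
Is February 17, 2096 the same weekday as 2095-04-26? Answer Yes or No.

From Apr 26, 2095 to Feb 17, 2096 is 297 days.
297 mod 7 = 3, so they are different weekdays.
(Apr 26, 2095 is a Tuesday; Feb 17, 2096 is a Friday.)

No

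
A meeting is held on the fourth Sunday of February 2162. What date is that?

February 28, 2162

February 1, 2162 is a Monday.
The first Sunday is therefore February 7 (6 days later).
The fourth Sunday is 7 + 3×7 = February 28.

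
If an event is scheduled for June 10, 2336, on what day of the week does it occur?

Doomsday rule: the anchor day for the 2300s is Wednesday. For year 36: 36÷12 = 3 r 0, and 0÷4 = 0, so 3+0+0 = 3.
Wednesday + 3 ≡ Saturday — that's 2336's doomsday.
In June the doomsday date is Jun 6.
Jun 10 is 4 days after Jun 6; 4 mod 7 = 4, so Saturday + 4 = Wednesday.

Wednesday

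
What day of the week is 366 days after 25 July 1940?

First find the weekday of Jul 25, 1940. Doomsday rule: the anchor day for the 1900s is Wednesday. For year 40: 40÷12 = 3 r 4, and 4÷4 = 1, so 3+4+1 = 8.
Wednesday + 8 ≡ Thursday — that's 1940's doomsday.
In July the doomsday date is Jul 11.
Jul 25 is 14 days after Jul 11; 14 mod 7 = 0, so Thursday + 0 = Thursday.
366 mod 7 = 2, so 366 days after a Thursday is Thursday + 2 = Saturday.

Saturday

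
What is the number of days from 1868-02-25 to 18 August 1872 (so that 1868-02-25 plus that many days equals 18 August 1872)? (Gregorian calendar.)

Feb 25, 1868 → Feb 25, 1869: 366 days (Feb 29, 1868 is in that span).
Feb 25, 1869 → Feb 25, 1870: 365 days.
Feb 25, 1870 → Feb 25, 1871: 365 days.
Feb 25, 1871 → Feb 25, 1872: 365 days.
Feb 25, 1872 → Mar 25, 1872: 29 days (February has 29).
Mar 25, 1872 → Apr 25, 1872: 31 days (March has 31).
Apr 25, 1872 → May 25, 1872: 30 days (April has 30).
May 25, 1872 → Jun 25, 1872: 31 days (May has 31).
Jun 25, 1872 → Jul 25, 1872: 30 days (June has 30).
Jul 25, 1872 → Aug 18, 1872: 24 days.
Total: 1636 days.

1636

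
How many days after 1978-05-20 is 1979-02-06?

262

May 20, 1978 → Jun 20, 1978: 31 days (May has 31).
Jun 20, 1978 → Jul 20, 1978: 30 days (June has 30).
Jul 20, 1978 → Aug 20, 1978: 31 days (July has 31).
Aug 20, 1978 → Sep 20, 1978: 31 days (August has 31).
Sep 20, 1978 → Oct 20, 1978: 30 days (September has 30).
Oct 20, 1978 → Nov 20, 1978: 31 days (October has 31).
Nov 20, 1978 → Dec 20, 1978: 30 days (November has 30).
Dec 20, 1978 → Jan 20, 1979: 31 days (December has 31).
Jan 20, 1979 → Feb 6, 1979: 17 days.
Total: 262 days.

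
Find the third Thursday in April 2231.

April 1, 2231 is a Friday.
The first Thursday is therefore April 7 (6 days later).
The third Thursday is 7 + 2×7 = April 21.

April 21, 2231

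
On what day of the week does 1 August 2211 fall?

January 1, 2211 is a Tuesday.
Jan 1, 2211 → Feb 1, 2211: 31 days (January has 31).
Feb 1, 2211 → Mar 1, 2211: 28 days (February has 28).
Mar 1, 2211 → Apr 1, 2211: 31 days (March has 31).
Apr 1, 2211 → May 1, 2211: 30 days (April has 30).
May 1, 2211 → Jun 1, 2211: 31 days (May has 31).
Jun 1, 2211 → Jul 1, 2211: 30 days (June has 30).
Jul 1, 2211 → Aug 1, 2211: 31 days.
Total: 212 days.
212 mod 7 = 2, so Tuesday + 2 = Thursday.

Thursday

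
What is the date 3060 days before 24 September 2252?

May 9, 2244

−366 (one year; includes Feb 29, 2252) → Sep 24, 2251 (2694 left).
−365 (one year) → Sep 24, 2250 (2329 left).
−365 (one year) → Sep 24, 2249 (1964 left).
−365 (one year) → Sep 24, 2248 (1599 left).
−366 (one year; includes Feb 29, 2248) → Sep 24, 2247 (1233 left).
−365 (one year) → Sep 24, 2246 (868 left).
−365 (one year) → Sep 24, 2245 (503 left).
−365 (one year) → Sep 24, 2244 (138 left).
−24 → Aug 31, 2244 (end of Aug, 31 days; 114 left).
−31 → Jul 31, 2244 (end of Jul, 31 days; 83 left).
−31 → Jun 30, 2244 (end of Jun, 30 days; 52 left).
−30 → May 31, 2244 (end of May, 31 days; 22 left).
−22 → May 9, 2244.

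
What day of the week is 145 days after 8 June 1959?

First find the weekday of Jun 8, 1959. Doomsday rule: the anchor day for the 1900s is Wednesday. For year 59: 59÷12 = 4 r 11, and 11÷4 = 2, so 4+11+2 = 17.
Wednesday + 17 ≡ Saturday — that's 1959's doomsday.
In June the doomsday date is Jun 6.
Jun 8 is 2 days after Jun 6; 2 mod 7 = 2, so Saturday + 2 = Monday.
145 mod 7 = 5, so 145 days after a Monday is Monday + 5 = Saturday.

Saturday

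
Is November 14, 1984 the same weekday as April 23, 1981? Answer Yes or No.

No

From Apr 23, 1981 to Nov 14, 1984 is 1301 days.
1301 mod 7 = 6, so they are different weekdays.
(Apr 23, 1981 is a Thursday; Nov 14, 1984 is a Wednesday.)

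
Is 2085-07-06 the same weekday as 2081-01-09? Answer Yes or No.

No

From Jan 9, 2081 to Jul 6, 2085 is 1639 days.
1639 mod 7 = 1, so they are different weekdays.
(Jan 9, 2081 is a Thursday; Jul 6, 2085 is a Friday.)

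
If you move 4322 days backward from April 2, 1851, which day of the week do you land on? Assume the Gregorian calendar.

Sunday

First find the weekday of Apr 2, 1851. Doomsday rule: the anchor day for the 1800s is Friday. For year 51: 51÷12 = 4 r 3, and 3÷4 = 0, so 4+3+0 = 7.
Friday + 7 ≡ Friday — that's 1851's doomsday.
In April the doomsday date is Apr 4.
Apr 2 is 2 days before Apr 4; 2 mod 7 = 2, so Friday − 2 = Wednesday.
4322 mod 7 = 3, so 4322 days before a Wednesday is Wednesday − 3 = Sunday.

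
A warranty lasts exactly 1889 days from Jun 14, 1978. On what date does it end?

+365 (one year) → Jun 14, 1979 (1524 left).
+366 (one year; includes Feb 29, 1980) → Jun 14, 1980 (1158 left).
+365 (one year) → Jun 14, 1981 (793 left).
+365 (one year) → Jun 14, 1982 (428 left).
+365 (one year) → Jun 14, 1983 (63 left).
Jun has 30 days: +17 → Jul 1, 1983 (46 left).
Jul has 31 days: +31 → Aug 1, 1983 (15 left).
+15 → Aug 16, 1983.

August 16, 1983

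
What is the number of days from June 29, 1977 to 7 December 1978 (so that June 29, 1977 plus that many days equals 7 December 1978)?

526

Jun 29, 1977 → Jun 29, 1978: 365 days.
Jun 29, 1978 → Jul 29, 1978: 30 days (June has 30).
Jul 29, 1978 → Aug 29, 1978: 31 days (July has 31).
Aug 29, 1978 → Sep 29, 1978: 31 days (August has 31).
Sep 29, 1978 → Oct 29, 1978: 30 days (September has 30).
Oct 29, 1978 → Nov 29, 1978: 31 days (October has 31).
Nov 29, 1978 → Dec 7, 1978: 8 days.
Total: 526 days.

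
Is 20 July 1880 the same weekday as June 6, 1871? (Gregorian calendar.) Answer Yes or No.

From Jun 6, 1871 to Jul 20, 1880 is 3332 days.
3332 mod 7 = 0, so they are the same weekday.
(Jun 6, 1871 is a Tuesday; Jul 20, 1880 is a Tuesday.)

Yes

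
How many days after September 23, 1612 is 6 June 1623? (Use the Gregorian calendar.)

Sep 23, 1612 → Sep 23, 1613: 365 days.
Sep 23, 1613 → Sep 23, 1614: 365 days.
Sep 23, 1614 → Sep 23, 1615: 365 days.
Sep 23, 1615 → Sep 23, 1616: 366 days (Feb 29, 1616 is in that span).
Sep 23, 1616 → Sep 23, 1617: 365 days.
Sep 23, 1617 → Sep 23, 1618: 365 days.
Sep 23, 1618 → Sep 23, 1619: 365 days.
Sep 23, 1619 → Sep 23, 1620: 366 days (Feb 29, 1620 is in that span).
Sep 23, 1620 → Sep 23, 1621: 365 days.
Sep 23, 1621 → Sep 23, 1622: 365 days.
Sep 23, 1622 → Oct 23, 1622: 30 days (September has 30).
Oct 23, 1622 → Nov 23, 1622: 31 days (October has 31).
Nov 23, 1622 → Dec 23, 1622: 30 days (November has 30).
Dec 23, 1622 → Jan 23, 1623: 31 days (December has 31).
Jan 23, 1623 → Feb 23, 1623: 31 days (January has 31).
Feb 23, 1623 → Mar 23, 1623: 28 days (February has 28).
Mar 23, 1623 → Apr 23, 1623: 31 days (March has 31).
Apr 23, 1623 → May 23, 1623: 30 days (April has 30).
May 23, 1623 → Jun 6, 1623: 14 days.
Total: 3908 days.

3908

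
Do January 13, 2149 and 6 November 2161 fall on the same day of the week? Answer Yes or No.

No

From Jan 13, 2149 to Nov 6, 2161 is 4680 days.
4680 mod 7 = 4, so they are different weekdays.
(Jan 13, 2149 is a Monday; Nov 6, 2161 is a Friday.)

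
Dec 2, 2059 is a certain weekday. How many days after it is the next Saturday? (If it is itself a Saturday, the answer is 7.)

Dec 2, 2059 is a Tuesday.
From Tuesday to the next Saturday is 4 days.

4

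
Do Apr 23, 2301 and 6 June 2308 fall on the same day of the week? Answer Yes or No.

No

From Apr 23, 2301 to Jun 6, 2308 is 2601 days.
2601 mod 7 = 4, so they are different weekdays.
(Apr 23, 2301 is a Tuesday; Jun 6, 2308 is a Saturday.)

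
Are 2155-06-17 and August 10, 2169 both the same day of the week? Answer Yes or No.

No

From Jun 17, 2155 to Aug 10, 2169 is 5168 days.
5168 mod 7 = 2, so they are different weekdays.
(Jun 17, 2155 is a Tuesday; Aug 10, 2169 is a Thursday.)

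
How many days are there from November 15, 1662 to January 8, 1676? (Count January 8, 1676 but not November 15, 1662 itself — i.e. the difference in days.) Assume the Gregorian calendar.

4802

Nov 15, 1662 → Nov 15, 1663: 365 days.
Nov 15, 1663 → Nov 15, 1664: 366 days (Feb 29, 1664 is in that span).
Nov 15, 1664 → Nov 15, 1665: 365 days.
Nov 15, 1665 → Nov 15, 1666: 365 days.
Nov 15, 1666 → Nov 15, 1667: 365 days.
Nov 15, 1667 → Nov 15, 1668: 366 days (Feb 29, 1668 is in that span).
Nov 15, 1668 → Nov 15, 1669: 365 days.
Nov 15, 1669 → Nov 15, 1670: 365 days.
Nov 15, 1670 → Nov 15, 1671: 365 days.
Nov 15, 1671 → Nov 15, 1672: 366 days (Feb 29, 1672 is in that span).
Nov 15, 1672 → Nov 15, 1673: 365 days.
Nov 15, 1673 → Nov 15, 1674: 365 days.
Nov 15, 1674 → Nov 15, 1675: 365 days.
Nov 15, 1675 → Dec 15, 1675: 30 days (November has 30).
Dec 15, 1675 → Jan 8, 1676: 24 days.
Total: 4802 days.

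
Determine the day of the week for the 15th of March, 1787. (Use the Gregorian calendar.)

Doomsday rule: the anchor day for the 1700s is Sunday. For year 87: 87÷12 = 7 r 3, and 3÷4 = 0, so 7+3+0 = 10.
Sunday + 10 ≡ Wednesday — that's 1787's doomsday.
In March the doomsday date is Mar 14.
Mar 15 is 1 day after Mar 14; 1 mod 7 = 1, so Wednesday + 1 = Thursday.

Thursday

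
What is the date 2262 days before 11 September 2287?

July 2, 2281

−365 (one year) → Sep 11, 2286 (1897 left).
−365 (one year) → Sep 11, 2285 (1532 left).
−365 (one year) → Sep 11, 2284 (1167 left).
−366 (one year; includes Feb 29, 2284) → Sep 11, 2283 (801 left).
−365 (one year) → Sep 11, 2282 (436 left).
−365 (one year) → Sep 11, 2281 (71 left).
−11 → Aug 31, 2281 (end of Aug, 31 days; 60 left).
−31 → Jul 31, 2281 (end of Jul, 31 days; 29 left).
−29 → Jul 2, 2281.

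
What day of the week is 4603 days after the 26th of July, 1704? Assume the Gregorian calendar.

First find the weekday of Jul 26, 1704. Doomsday rule: the anchor day for the 1700s is Sunday. For year 04: 4÷12 = 0 r 4, and 4÷4 = 1, so 0+4+1 = 5.
Sunday + 5 ≡ Friday — that's 1704's doomsday.
In July the doomsday date is Jul 11.
Jul 26 is 15 days after Jul 11; 15 mod 7 = 1, so Friday + 1 = Saturday.
4603 mod 7 = 4, so 4603 days after a Saturday is Saturday + 4 = Wednesday.

Wednesday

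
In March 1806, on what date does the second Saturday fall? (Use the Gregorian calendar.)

March 8, 1806

March 1, 1806 is a Saturday.
The first Saturday is therefore March 1 (same day).
The second Saturday is 1 + 1×7 = March 8.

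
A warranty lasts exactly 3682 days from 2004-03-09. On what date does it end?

+365 (one year) → Mar 9, 2005 (3317 left).
+365 (one year) → Mar 9, 2006 (2952 left).
+365 (one year) → Mar 9, 2007 (2587 left).
+366 (one year; includes Feb 29, 2008) → Mar 9, 2008 (2221 left).
+365 (one year) → Mar 9, 2009 (1856 left).
+365 (one year) → Mar 9, 2010 (1491 left).
+365 (one year) → Mar 9, 2011 (1126 left).
+366 (one year; includes Feb 29, 2012) → Mar 9, 2012 (760 left).
+365 (one year) → Mar 9, 2013 (395 left).
Mar has 31 days: +23 → Apr 1, 2013 (372 left).
Apr has 30 days: +30 → May 1, 2013 (342 left).
May has 31 days: +31 → Jun 1, 2013 (311 left).
Jun has 30 days: +30 → Jul 1, 2013 (281 left).
Jul has 31 days: +31 → Aug 1, 2013 (250 left).
Aug has 31 days: +31 → Sep 1, 2013 (219 left).
Sep has 30 days: +30 → Oct 1, 2013 (189 left).
Oct has 31 days: +31 → Nov 1, 2013 (158 left).
Nov has 30 days: +30 → Dec 1, 2013 (128 left).
Dec has 31 days: +31 → Jan 1, 2014 (97 left).
Jan has 31 days: +31 → Feb 1, 2014 (66 left).
Feb has 28 days: +28 → Mar 1, 2014 (38 left).
Mar has 31 days: +31 → Apr 1, 2014 (7 left).
+7 → Apr 8, 2014.

April 8, 2014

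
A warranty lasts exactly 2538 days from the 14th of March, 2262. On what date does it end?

February 23, 2269

+365 (one year) → Mar 14, 2263 (2173 left).
+366 (one year; includes Feb 29, 2264) → Mar 14, 2264 (1807 left).
+365 (one year) → Mar 14, 2265 (1442 left).
+365 (one year) → Mar 14, 2266 (1077 left).
+365 (one year) → Mar 14, 2267 (712 left).
+366 (one year; includes Feb 29, 2268) → Mar 14, 2268 (346 left).
Mar has 31 days: +18 → Apr 1, 2268 (328 left).
Apr has 30 days: +30 → May 1, 2268 (298 left).
May has 31 days: +31 → Jun 1, 2268 (267 left).
Jun has 30 days: +30 → Jul 1, 2268 (237 left).
Jul has 31 days: +31 → Aug 1, 2268 (206 left).
Aug has 31 days: +31 → Sep 1, 2268 (175 left).
Sep has 30 days: +30 → Oct 1, 2268 (145 left).
Oct has 31 days: +31 → Nov 1, 2268 (114 left).
Nov has 30 days: +30 → Dec 1, 2268 (84 left).
Dec has 31 days: +31 → Jan 1, 2269 (53 left).
Jan has 31 days: +31 → Feb 1, 2269 (22 left).
+22 → Feb 23, 2269.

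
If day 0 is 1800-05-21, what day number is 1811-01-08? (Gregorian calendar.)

May 21, 1800 → May 21, 1801: 365 days.
May 21, 1801 → May 21, 1802: 365 days.
May 21, 1802 → May 21, 1803: 365 days.
May 21, 1803 → May 21, 1804: 366 days (Feb 29, 1804 is in that span).
May 21, 1804 → May 21, 1805: 365 days.
May 21, 1805 → May 21, 1806: 365 days.
May 21, 1806 → May 21, 1807: 365 days.
May 21, 1807 → May 21, 1808: 366 days (Feb 29, 1808 is in that span).
May 21, 1808 → May 21, 1809: 365 days.
May 21, 1809 → May 21, 1810: 365 days.
May 21, 1810 → Jun 21, 1810: 31 days (May has 31).
Jun 21, 1810 → Jul 21, 1810: 30 days (June has 30).
Jul 21, 1810 → Aug 21, 1810: 31 days (July has 31).
Aug 21, 1810 → Sep 21, 1810: 31 days (August has 31).
Sep 21, 1810 → Oct 21, 1810: 30 days (September has 30).
Oct 21, 1810 → Nov 21, 1810: 31 days (October has 31).
Nov 21, 1810 → Dec 21, 1810: 30 days (November has 30).
Dec 21, 1810 → Jan 8, 1811: 18 days.
Total: 3884 days.

3884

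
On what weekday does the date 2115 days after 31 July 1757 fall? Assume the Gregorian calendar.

First find the weekday of Jul 31, 1757. Doomsday rule: the anchor day for the 1700s is Sunday. For year 57: 57÷12 = 4 r 9, and 9÷4 = 2, so 4+9+2 = 15.
Sunday + 15 ≡ Monday — that's 1757's doomsday.
In July the doomsday date is Jul 11.
Jul 31 is 20 days after Jul 11; 20 mod 7 = 6, so Monday + 6 = Sunday.
2115 mod 7 = 1, so 2115 days after a Sunday is Sunday + 1 = Monday.

Monday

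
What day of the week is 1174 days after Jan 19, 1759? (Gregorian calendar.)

Wednesday

First find the weekday of Jan 19, 1759. Doomsday rule: the anchor day for the 1700s is Sunday. For year 59: 59÷12 = 4 r 11, and 11÷4 = 2, so 4+11+2 = 17.
Sunday + 17 ≡ Wednesday — that's 1759's doomsday.
In January the doomsday date is Jan 3 (1759 is not a leap year).
Jan 19 is 16 days after Jan 3; 16 mod 7 = 2, so Wednesday + 2 = Friday.
1174 mod 7 = 5, so 1174 days after a Friday is Friday + 5 = Wednesday.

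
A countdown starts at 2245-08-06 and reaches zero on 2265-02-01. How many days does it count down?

Aug 6, 2245 → Aug 6, 2246: 365 days.
Aug 6, 2246 → Aug 6, 2247: 365 days.
Aug 6, 2247 → Aug 6, 2248: 366 days (Feb 29, 2248 is in that span).
Aug 6, 2248 → Aug 6, 2249: 365 days.
Aug 6, 2249 → Aug 6, 2250: 365 days.
Aug 6, 2250 → Aug 6, 2251: 365 days.
Aug 6, 2251 → Aug 6, 2252: 366 days (Feb 29, 2252 is in that span).
Aug 6, 2252 → Aug 6, 2253: 365 days.
Aug 6, 2253 → Aug 6, 2254: 365 days.
Aug 6, 2254 → Aug 6, 2255: 365 days.
Aug 6, 2255 → Aug 6, 2256: 366 days (Feb 29, 2256 is in that span).
Aug 6, 2256 → Aug 6, 2257: 365 days.
Aug 6, 2257 → Aug 6, 2258: 365 days.
Aug 6, 2258 → Aug 6, 2259: 365 days.
Aug 6, 2259 → Aug 6, 2260: 366 days (Feb 29, 2260 is in that span).
Aug 6, 2260 → Aug 6, 2261: 365 days.
Aug 6, 2261 → Aug 6, 2262: 365 days.
Aug 6, 2262 → Aug 6, 2263: 365 days.
Aug 6, 2263 → Aug 6, 2264: 366 days (Feb 29, 2264 is in that span).
Aug 6, 2264 → Sep 6, 2264: 31 days (August has 31).
Sep 6, 2264 → Oct 6, 2264: 30 days (September has 30).
Oct 6, 2264 → Nov 6, 2264: 31 days (October has 31).
Nov 6, 2264 → Dec 6, 2264: 30 days (November has 30).
Dec 6, 2264 → Jan 6, 2265: 31 days (December has 31).
Jan 6, 2265 → Feb 1, 2265: 26 days.
Total: 7119 days.

7119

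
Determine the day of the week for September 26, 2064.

January 1, 2064 is a Tuesday.
Jan 1, 2064 → Feb 1, 2064: 31 days (January has 31).
Feb 1, 2064 → Mar 1, 2064: 29 days (February has 29).
Mar 1, 2064 → Apr 1, 2064: 31 days (March has 31).
Apr 1, 2064 → May 1, 2064: 30 days (April has 30).
May 1, 2064 → Jun 1, 2064: 31 days (May has 31).
Jun 1, 2064 → Jul 1, 2064: 30 days (June has 30).
Jul 1, 2064 → Aug 1, 2064: 31 days (July has 31).
Aug 1, 2064 → Sep 1, 2064: 31 days (August has 31).
Sep 1, 2064 → Sep 26, 2064: 25 days.
Total: 269 days.
269 mod 7 = 3, so Tuesday + 3 = Friday.

Friday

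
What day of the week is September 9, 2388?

Doomsday rule: the anchor day for the 2300s is Wednesday. For year 88: 88÷12 = 7 r 4, and 4÷4 = 1, so 7+4+1 = 12.
Wednesday + 12 ≡ Monday — that's 2388's doomsday.
In September the doomsday date is Sep 5.
Sep 9 is 4 days after Sep 5; 4 mod 7 = 4, so Monday + 4 = Friday.

Friday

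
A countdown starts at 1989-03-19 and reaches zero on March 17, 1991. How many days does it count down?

Mar 19, 1989 → Mar 19, 1990: 365 days.
Mar 19, 1990 → Apr 19, 1990: 31 days (March has 31).
Apr 19, 1990 → May 19, 1990: 30 days (April has 30).
May 19, 1990 → Jun 19, 1990: 31 days (May has 31).
Jun 19, 1990 → Jul 19, 1990: 30 days (June has 30).
Jul 19, 1990 → Aug 19, 1990: 31 days (July has 31).
Aug 19, 1990 → Sep 19, 1990: 31 days (August has 31).
Sep 19, 1990 → Oct 19, 1990: 30 days (September has 30).
Oct 19, 1990 → Nov 19, 1990: 31 days (October has 31).
Nov 19, 1990 → Dec 19, 1990: 30 days (November has 30).
Dec 19, 1990 → Jan 19, 1991: 31 days (December has 31).
Jan 19, 1991 → Feb 19, 1991: 31 days (January has 31).
Feb 19, 1991 → Mar 17, 1991: 26 days.
Total: 728 days.

728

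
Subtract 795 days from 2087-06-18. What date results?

April 14, 2085

−365 (one year) → Jun 18, 2086 (430 left).
−365 (one year) → Jun 18, 2085 (65 left).
−18 → May 31, 2085 (end of May, 31 days; 47 left).
−31 → Apr 30, 2085 (end of Apr, 30 days; 16 left).
−16 → Apr 14, 2085.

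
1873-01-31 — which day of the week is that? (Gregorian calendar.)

Friday

Doomsday rule: the anchor day for the 1800s is Friday. For year 73: 73÷12 = 6 r 1, and 1÷4 = 0, so 6+1+0 = 7.
Friday + 7 ≡ Friday — that's 1873's doomsday.
In January the doomsday date is Jan 3 (1873 is not a leap year).
Jan 31 is 28 days after Jan 3; 28 mod 7 = 0, so Friday + 0 = Friday.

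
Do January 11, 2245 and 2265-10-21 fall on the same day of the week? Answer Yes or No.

Yes

From Jan 11, 2245 to Oct 21, 2265 is 7588 days.
7588 mod 7 = 0, so they are the same weekday.
(Jan 11, 2245 is a Saturday; Oct 21, 2265 is a Saturday.)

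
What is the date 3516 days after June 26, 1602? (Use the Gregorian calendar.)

February 10, 1612

+365 (one year) → Jun 26, 1603 (3151 left).
+366 (one year; includes Feb 29, 1604) → Jun 26, 1604 (2785 left).
+365 (one year) → Jun 26, 1605 (2420 left).
+365 (one year) → Jun 26, 1606 (2055 left).
+365 (one year) → Jun 26, 1607 (1690 left).
+366 (one year; includes Feb 29, 1608) → Jun 26, 1608 (1324 left).
+365 (one year) → Jun 26, 1609 (959 left).
+365 (one year) → Jun 26, 1610 (594 left).
+365 (one year) → Jun 26, 1611 (229 left).
Jun has 30 days: +5 → Jul 1, 1611 (224 left).
Jul has 31 days: +31 → Aug 1, 1611 (193 left).
Aug has 31 days: +31 → Sep 1, 1611 (162 left).
Sep has 30 days: +30 → Oct 1, 1611 (132 left).
Oct has 31 days: +31 → Nov 1, 1611 (101 left).
Nov has 30 days: +30 → Dec 1, 1611 (71 left).
Dec has 31 days: +31 → Jan 1, 1612 (40 left).
Jan has 31 days: +31 → Feb 1, 1612 (9 left).
+9 → Feb 10, 1612.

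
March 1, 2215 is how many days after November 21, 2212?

Nov 21, 2212 → Nov 21, 2213: 365 days.
Nov 21, 2213 → Nov 21, 2214: 365 days.
Nov 21, 2214 → Dec 21, 2214: 30 days (November has 30).
Dec 21, 2214 → Jan 21, 2215: 31 days (December has 31).
Jan 21, 2215 → Feb 21, 2215: 31 days (January has 31).
Feb 21, 2215 → Mar 1, 2215: 8 days.
Total: 830 days.

830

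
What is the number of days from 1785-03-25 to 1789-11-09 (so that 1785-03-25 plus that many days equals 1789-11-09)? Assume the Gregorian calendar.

1690

Mar 25, 1785 → Mar 25, 1786: 365 days.
Mar 25, 1786 → Mar 25, 1787: 365 days.
Mar 25, 1787 → Mar 25, 1788: 366 days (Feb 29, 1788 is in that span).
Mar 25, 1788 → Mar 25, 1789: 365 days.
Mar 25, 1789 → Apr 25, 1789: 31 days (March has 31).
Apr 25, 1789 → May 25, 1789: 30 days (April has 30).
May 25, 1789 → Jun 25, 1789: 31 days (May has 31).
Jun 25, 1789 → Jul 25, 1789: 30 days (June has 30).
Jul 25, 1789 → Aug 25, 1789: 31 days (July has 31).
Aug 25, 1789 → Sep 25, 1789: 31 days (August has 31).
Sep 25, 1789 → Oct 25, 1789: 30 days (September has 30).
Oct 25, 1789 → Nov 9, 1789: 15 days.
Total: 1690 days.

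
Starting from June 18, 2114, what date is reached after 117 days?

Jun has 30 days: +13 → Jul 1, 2114 (104 left).
Jul has 31 days: +31 → Aug 1, 2114 (73 left).
Aug has 31 days: +31 → Sep 1, 2114 (42 left).
Sep has 30 days: +30 → Oct 1, 2114 (12 left).
+12 → Oct 13, 2114.

October 13, 2114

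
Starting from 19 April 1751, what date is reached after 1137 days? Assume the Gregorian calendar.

May 30, 1754

+366 (one year; includes Feb 29, 1752) → Apr 19, 1752 (771 left).
+365 (one year) → Apr 19, 1753 (406 left).
+365 (one year) → Apr 19, 1754 (41 left).
Apr has 30 days: +12 → May 1, 1754 (29 left).
+29 → May 30, 1754.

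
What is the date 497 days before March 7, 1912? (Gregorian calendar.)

October 27, 1910

−366 (one year; includes Feb 29, 1912) → Mar 7, 1911 (131 left).
−7 → Feb 28, 1911 (end of Feb, 28 days; 124 left).
−28 → Jan 31, 1911 (end of Jan, 31 days; 96 left).
−31 → Dec 31, 1910 (end of Dec, 31 days; 65 left).
−31 → Nov 30, 1910 (end of Nov, 30 days; 34 left).
−30 → Oct 31, 1910 (end of Oct, 31 days; 4 left).
−4 → Oct 27, 1910.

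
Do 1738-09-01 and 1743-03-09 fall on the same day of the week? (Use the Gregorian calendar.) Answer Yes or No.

From Sep 1, 1738 to Mar 9, 1743 is 1650 days.
1650 mod 7 = 5, so they are different weekdays.
(Sep 1, 1738 is a Monday; Mar 9, 1743 is a Saturday.)

No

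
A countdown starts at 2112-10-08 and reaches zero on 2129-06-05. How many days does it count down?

6084

Oct 8, 2112 → Oct 8, 2113: 365 days.
Oct 8, 2113 → Oct 8, 2114: 365 days.
Oct 8, 2114 → Oct 8, 2115: 365 days.
Oct 8, 2115 → Oct 8, 2116: 366 days (Feb 29, 2116 is in that span).
Oct 8, 2116 → Oct 8, 2117: 365 days.
Oct 8, 2117 → Oct 8, 2118: 365 days.
Oct 8, 2118 → Oct 8, 2119: 365 days.
Oct 8, 2119 → Oct 8, 2120: 366 days (Feb 29, 2120 is in that span).
Oct 8, 2120 → Oct 8, 2121: 365 days.
Oct 8, 2121 → Oct 8, 2122: 365 days.
Oct 8, 2122 → Oct 8, 2123: 365 days.
Oct 8, 2123 → Oct 8, 2124: 366 days (Feb 29, 2124 is in that span).
Oct 8, 2124 → Oct 8, 2125: 365 days.
Oct 8, 2125 → Oct 8, 2126: 365 days.
Oct 8, 2126 → Oct 8, 2127: 365 days.
Oct 8, 2127 → Oct 8, 2128: 366 days (Feb 29, 2128 is in that span).
Oct 8, 2128 → Nov 8, 2128: 31 days (October has 31).
Nov 8, 2128 → Dec 8, 2128: 30 days (November has 30).
Dec 8, 2128 → Jan 8, 2129: 31 days (December has 31).
Jan 8, 2129 → Feb 8, 2129: 31 days (January has 31).
Feb 8, 2129 → Mar 8, 2129: 28 days (February has 28).
Mar 8, 2129 → Apr 8, 2129: 31 days (March has 31).
Apr 8, 2129 → May 8, 2129: 30 days (April has 30).
May 8, 2129 → Jun 5, 2129: 28 days.
Total: 6084 days.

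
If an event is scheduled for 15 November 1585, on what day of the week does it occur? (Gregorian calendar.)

Friday

Doomsday rule: the anchor day for the 1500s is Wednesday. For year 85: 85÷12 = 7 r 1, and 1÷4 = 0, so 7+1+0 = 8.
Wednesday + 8 ≡ Thursday — that's 1585's doomsday.
In November the doomsday date is Nov 7.
Nov 15 is 8 days after Nov 7; 8 mod 7 = 1, so Thursday + 1 = Friday.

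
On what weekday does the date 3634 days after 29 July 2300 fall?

Monday

First find the weekday of Jul 29, 2300. Doomsday rule: the anchor day for the 2300s is Wednesday. For year 00: 0÷12 = 0 r 0, and 0÷4 = 0, so 0+0+0 = 0.
Wednesday + 0 ≡ Wednesday — that's 2300's doomsday.
In July the doomsday date is Jul 11.
Jul 29 is 18 days after Jul 11; 18 mod 7 = 4, so Wednesday + 4 = Sunday.
3634 mod 7 = 1, so 3634 days after a Sunday is Sunday + 1 = Monday.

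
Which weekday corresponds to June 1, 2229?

Doomsday rule: the anchor day for the 2200s is Friday. For year 29: 29÷12 = 2 r 5, and 5÷4 = 1, so 2+5+1 = 8.
Friday + 8 ≡ Saturday — that's 2229's doomsday.
In June the doomsday date is Jun 6.
Jun 1 is 5 days before Jun 6; 5 mod 7 = 5, so Saturday − 5 = Monday.

Monday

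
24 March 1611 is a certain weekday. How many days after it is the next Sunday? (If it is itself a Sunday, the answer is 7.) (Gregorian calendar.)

3

Mar 24, 1611 is a Thursday.
From Thursday to the next Sunday is 3 days.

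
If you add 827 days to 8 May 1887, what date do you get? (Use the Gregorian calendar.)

August 12, 1889

+366 (one year; includes Feb 29, 1888) → May 8, 1888 (461 left).
+365 (one year) → May 8, 1889 (96 left).
May has 31 days: +24 → Jun 1, 1889 (72 left).
Jun has 30 days: +30 → Jul 1, 1889 (42 left).
Jul has 31 days: +31 → Aug 1, 1889 (11 left).
+11 → Aug 12, 1889.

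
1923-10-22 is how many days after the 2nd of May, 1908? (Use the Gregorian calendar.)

5651

May 2, 1908 → May 2, 1909: 365 days.
May 2, 1909 → May 2, 1910: 365 days.
May 2, 1910 → May 2, 1911: 365 days.
May 2, 1911 → May 2, 1912: 366 days (Feb 29, 1912 is in that span).
May 2, 1912 → May 2, 1913: 365 days.
May 2, 1913 → May 2, 1914: 365 days.
May 2, 1914 → May 2, 1915: 365 days.
May 2, 1915 → May 2, 1916: 366 days (Feb 29, 1916 is in that span).
May 2, 1916 → May 2, 1917: 365 days.
May 2, 1917 → May 2, 1918: 365 days.
May 2, 1918 → May 2, 1919: 365 days.
May 2, 1919 → May 2, 1920: 366 days (Feb 29, 1920 is in that span).
May 2, 1920 → May 2, 1921: 365 days.
May 2, 1921 → May 2, 1922: 365 days.
May 2, 1922 → May 2, 1923: 365 days.
May 2, 1923 → Jun 2, 1923: 31 days (May has 31).
Jun 2, 1923 → Jul 2, 1923: 30 days (June has 30).
Jul 2, 1923 → Aug 2, 1923: 31 days (July has 31).
Aug 2, 1923 → Sep 2, 1923: 31 days (August has 31).
Sep 2, 1923 → Oct 2, 1923: 30 days (September has 30).
Oct 2, 1923 → Oct 22, 1923: 20 days.
Total: 5651 days.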